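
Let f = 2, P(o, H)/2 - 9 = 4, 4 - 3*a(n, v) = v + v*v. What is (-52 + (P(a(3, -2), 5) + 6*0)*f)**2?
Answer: 0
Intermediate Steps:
a(n, v) = 4/3 - v/3 - v**2/3 (a(n, v) = 4/3 - (v + v*v)/3 = 4/3 - (v + v**2)/3 = 4/3 + (-v/3 - v**2/3) = 4/3 - v/3 - v**2/3)
P(o, H) = 26 (P(o, H) = 18 + 2*4 = 18 + 8 = 26)
(-52 + (P(a(3, -2), 5) + 6*0)*f)**2 = (-52 + (26 + 6*0)*2)**2 = (-52 + (26 + 0)*2)**2 = (-52 + 26*2)**2 = (-52 + 52)**2 = 0**2 = 0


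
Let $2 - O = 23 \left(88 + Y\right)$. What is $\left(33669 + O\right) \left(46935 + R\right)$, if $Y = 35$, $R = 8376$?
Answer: $1705901862$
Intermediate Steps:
$O = -2827$ ($O = 2 - 23 \left(88 + 35\right) = 2 - 23 \cdot 123 = 2 - 2829 = -2827$)
$\left(33669 + O\right) \left(46935 + R\right) = \left(33669 - 2827\right) \left(46935 + 8376\right) = 30842 \cdot 55311 = 1705901862$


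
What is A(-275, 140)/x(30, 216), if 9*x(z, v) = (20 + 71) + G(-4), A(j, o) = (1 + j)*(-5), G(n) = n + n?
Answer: 12330/83 ≈ 148.55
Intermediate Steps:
G(n) = 2*n
A(j, o) = -5 - 5*j
x(z, v) = 83/9 (x(z, v) = ((20 + 71) + 2*(-4))/9 = (91 - 8)/9 = (1/9)*83 = 83/9)
A(-275, 140)/x(30, 216) = (-5 - 5*(-275))/(83/9) = (-5 + 1375)*(9/83) = 1370*(9/83) = 12330/83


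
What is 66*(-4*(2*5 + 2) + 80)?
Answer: 2112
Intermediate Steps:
66*(-4*(2*5 + 2) + 80) = 66*(-4*(10 + 2) + 80) = 66*(-4*12 + 80) = 66*(-48 + 80) = 66*32 = 2112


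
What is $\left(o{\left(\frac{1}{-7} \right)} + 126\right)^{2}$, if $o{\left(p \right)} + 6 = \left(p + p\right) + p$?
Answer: $\frac{700569}{49} \approx 14297.0$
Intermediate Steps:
$o{\left(p \right)} = -6 + 3 p$ ($o{\left(p \right)} = -6 + \left(\left(p + p\right) + p\right) = -6 + \left(2 p + p\right) = -6 + 3 p$)
$\left(o{\left(\frac{1}{-7} \right)} + 126\right)^{2} = \left(\left(-6 + \frac{3}{-7}\right) + 126\right)^{2} = \left(\left(-6 + 3 \left(- \frac{1}{7}\right)\right) + 126\right)^{2} = \left(\left(-6 - \frac{3}{7}\right) + 126\right)^{2} = \left(- \frac{45}{7} + 126\right)^{2} = \left(\frac{837}{7}\right)^{2} = \frac{700569}{49}$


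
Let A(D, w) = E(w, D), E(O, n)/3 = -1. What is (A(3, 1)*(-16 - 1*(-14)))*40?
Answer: 240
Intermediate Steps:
E(O, n) = -3 (E(O, n) = 3*(-1) = -3)
A(D, w) = -3
(A(3, 1)*(-16 - 1*(-14)))*40 = -3*(-16 - 1*(-14))*40 = -3*(-16 + 14)*40 = -3*(-2)*40 = 6*40 = 240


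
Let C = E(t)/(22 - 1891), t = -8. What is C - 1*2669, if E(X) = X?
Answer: -4988353/1869 ≈ -2669.0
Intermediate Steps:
C = 8/1869 (C = -8/(22 - 1891) = -8/(-1869) = -8*(-1/1869) = 8/1869 ≈ 0.0042804)
C - 1*2669 = 8/1869 - 1*2669 = 8/1869 - 2669 = -4988353/1869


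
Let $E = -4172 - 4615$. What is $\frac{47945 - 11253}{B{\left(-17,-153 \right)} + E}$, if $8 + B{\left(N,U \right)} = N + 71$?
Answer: $- \frac{36692}{8741} \approx -4.1977$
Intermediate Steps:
$B{\left(N,U \right)} = 63 + N$ ($B{\left(N,U \right)} = -8 + \left(N + 71\right) = -8 + \left(71 + N\right) = 63 + N$)
$E = -8787$ ($E = -4172 - 4615 = -8787$)
$\frac{47945 - 11253}{B{\left(-17,-153 \right)} + E} = \frac{47945 - 11253}{\left(63 - 17\right) - 8787} = \frac{36692}{46 - 8787} = \frac{36692}{-8741} = 36692 \left(- \frac{1}{8741}\right) = - \frac{36692}{8741}$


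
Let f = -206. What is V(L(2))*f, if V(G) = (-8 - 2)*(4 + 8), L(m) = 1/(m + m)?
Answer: 24720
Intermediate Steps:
L(m) = 1/(2*m)
V(G) = -120 (V(G) = -10*12 = -120)
V(L(2))*f = -120*(-206) = 24720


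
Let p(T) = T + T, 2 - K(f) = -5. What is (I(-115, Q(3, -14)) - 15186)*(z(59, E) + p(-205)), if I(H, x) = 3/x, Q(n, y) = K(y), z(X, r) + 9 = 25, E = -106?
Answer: 41881806/7 ≈ 5.9831e+6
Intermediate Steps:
K(f) = 7 (K(f) = 2 - 1*(-5) = 2 + 5 = 7)
z(X, r) = 16 (z(X, r) = -9 + 25 = 16)
Q(n, y) = 7
p(T) = 2*T
(I(-115, Q(3, -14)) - 15186)*(z(59, E) + p(-205)) = (3/7 - 15186)*(16 + 2*(-205)) = (3*(⅐) - 15186)*(16 - 410) = (3/7 - 15186)*(-394) = -106299/7*(-394) = 41881806/7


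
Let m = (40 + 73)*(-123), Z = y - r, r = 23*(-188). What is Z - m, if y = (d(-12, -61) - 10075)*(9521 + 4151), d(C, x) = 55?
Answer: -136975217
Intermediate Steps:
r = -4324
y = -136993440 (y = (55 - 10075)*(9521 + 4151) = -10020*13672 = -136993440)
Z = -136989116 (Z = -136993440 - 1*(-4324) = -136993440 + 4324 = -136989116)
m = -13899 (m = 113*(-123) = -13899)
Z - m = -136989116 - 1*(-13899) = -136989116 + 13899 = -136975217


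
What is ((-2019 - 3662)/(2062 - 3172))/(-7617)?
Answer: -5681/8454870 ≈ -0.00067192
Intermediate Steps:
((-2019 - 3662)/(2062 - 3172))/(-7617) = -5681/(-1110)*(-1/7617) = -5681*(-1/1110)*(-1/7617) = (5681/1110)*(-1/7617) = -5681/8454870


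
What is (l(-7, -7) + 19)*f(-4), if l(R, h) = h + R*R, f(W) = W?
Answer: -244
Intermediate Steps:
l(R, h) = h + R²
(l(-7, -7) + 19)*f(-4) = ((-7 + (-7)²) + 19)*(-4) = ((-7 + 49) + 19)*(-4) = (42 + 19)*(-4) = 61*(-4) = -244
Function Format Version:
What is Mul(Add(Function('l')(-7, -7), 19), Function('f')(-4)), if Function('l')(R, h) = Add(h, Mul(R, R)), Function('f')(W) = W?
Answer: -244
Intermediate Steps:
Function('l')(R, h) = Add(h, Pow(R, 2))
Mul(Add(Function('l')(-7, -7), 19), Function('f')(-4)) = Mul(Add(Add(-7, Pow(-7, 2)), 19), -4) = Mul(Add(Add(-7, 49), 19), -4) = Mul(Add(42, 19), -4) = Mul(61, -4) = -244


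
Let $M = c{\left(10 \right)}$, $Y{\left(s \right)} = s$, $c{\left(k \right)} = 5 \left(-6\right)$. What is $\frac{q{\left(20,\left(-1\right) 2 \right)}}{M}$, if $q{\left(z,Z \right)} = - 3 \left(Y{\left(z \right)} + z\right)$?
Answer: $4$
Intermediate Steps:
$c{\left(k \right)} = -30$
$M = -30$
$q{\left(z,Z \right)} = - 6 z$ ($q{\left(z,Z \right)} = - 3 \left(z + z\right) = - 3 \cdot 2 z = - 6 z$)
$\frac{q{\left(20,\left(-1\right) 2 \right)}}{M} = \frac{\left(-6\right) 20}{-30} = \left(-120\right) \left(- \frac{1}{30}\right) = 4$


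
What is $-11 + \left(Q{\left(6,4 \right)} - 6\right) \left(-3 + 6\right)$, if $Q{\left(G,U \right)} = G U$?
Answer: $43$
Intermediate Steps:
$-11 + \left(Q{\left(6,4 \right)} - 6\right) \left(-3 + 6\right) = -11 + \left(6 \cdot 4 - 6\right) \left(-3 + 6\right) = -11 + \left(24 - 6\right) 3 = -11 + 18 \cdot 3 = -11 + 54 = 43$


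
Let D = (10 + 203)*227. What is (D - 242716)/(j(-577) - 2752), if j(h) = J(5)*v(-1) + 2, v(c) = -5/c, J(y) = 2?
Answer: 38873/548 ≈ 70.936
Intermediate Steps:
D = 48351 (D = 213*227 = 48351)
j(h) = 12 (j(h) = 2*(-5/(-1)) + 2 = 2*(-5*(-1)) + 2 = 2*5 + 2 = 10 + 2 = 12)
(D - 242716)/(j(-577) - 2752) = (48351 - 242716)/(12 - 2752) = -194365/(-2740) = -194365*(-1/2740) = 38873/548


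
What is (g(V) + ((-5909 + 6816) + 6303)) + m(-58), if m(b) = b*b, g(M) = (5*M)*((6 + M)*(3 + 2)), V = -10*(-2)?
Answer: 23574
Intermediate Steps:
V = 20
g(M) = 5*M*(30 + 5*M) (g(M) = (5*M)*((6 + M)*5) = (5*M)*(30 + 5*M) = 5*M*(30 + 5*M))
m(b) = b²
(g(V) + ((-5909 + 6816) + 6303)) + m(-58) = (25*20*(6 + 20) + ((-5909 + 6816) + 6303)) + (-58)² = (25*20*26 + (907 + 6303)) + 3364 = (13000 + 7210) + 3364 = 20210 + 3364 = 23574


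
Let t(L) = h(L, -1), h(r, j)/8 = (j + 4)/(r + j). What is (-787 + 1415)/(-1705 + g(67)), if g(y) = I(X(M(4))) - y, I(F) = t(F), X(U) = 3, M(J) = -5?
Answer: -157/440 ≈ -0.35682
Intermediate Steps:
h(r, j) = 8*(4 + j)/(j + r) (h(r, j) = 8*((j + 4)/(r + j)) = 8*((4 + j)/(j + r)) = 8*(4 + j)/(j + r))
t(L) = 24/(-1 + L) (t(L) = 8*(4 - 1)/(-1 + L) = 8*3/(-1 + L) = 24/(-1 + L))
I(F) = 24/(-1 + F)
g(y) = 12 - y (g(y) = 24/(-1 + 3) - y = 24/2 - y = 24*(1/2) - y = 12 - y)
(-787 + 1415)/(-1705 + g(67)) = (-787 + 1415)/(-1705 + (12 - 1*67)) = 628/(-1705 + (12 - 67)) = 628/(-1705 - 55) = 628/(-1760) = 628*(-1/1760) = -157/440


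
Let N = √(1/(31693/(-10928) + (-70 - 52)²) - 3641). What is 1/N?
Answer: -I*√96287986291898215569/592101808491 ≈ -0.016573*I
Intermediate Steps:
N = I*√96287986291898215569/162620659 (N = √(1/(31693*(-1/10928) + (-122)²) - 3641) = √(1/(-31693/10928 + 14884) - 3641) = √(1/(162620659/10928) - 3641) = √(10928/162620659 - 3641) = √(-592101808491/162620659) = I*√96287986291898215569/162620659 ≈ 60.341*I)
1/N = 1/(I*√96287986291898215569/162620659) = -I*√96287986291898215569/592101808491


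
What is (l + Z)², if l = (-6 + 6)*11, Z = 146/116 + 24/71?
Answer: 43230625/16957924 ≈ 2.5493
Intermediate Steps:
Z = 6575/4118 (Z = 146*(1/116) + 24*(1/71) = 73/58 + 24/71 = 6575/4118 ≈ 1.5966)
l = 0 (l = 0*11 = 0)
(l + Z)² = (0 + 6575/4118)² = (6575/4118)² = 43230625/16957924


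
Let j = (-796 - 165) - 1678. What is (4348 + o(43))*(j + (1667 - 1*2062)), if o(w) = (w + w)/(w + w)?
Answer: -13194866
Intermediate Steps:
j = -2639 (j = -961 - 1678 = -2639)
o(w) = 1 (o(w) = (2*w)/((2*w)) = (2*w)*(1/(2*w)) = 1)
(4348 + o(43))*(j + (1667 - 1*2062)) = (4348 + 1)*(-2639 + (1667 - 1*2062)) = 4349*(-2639 + (1667 - 2062)) = 4349*(-2639 - 395) = 4349*(-3034) = -13194866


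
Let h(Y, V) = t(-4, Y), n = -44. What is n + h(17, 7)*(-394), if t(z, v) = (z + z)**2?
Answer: -25260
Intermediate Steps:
t(z, v) = 4*z**2 (t(z, v) = (2*z)**2 = 4*z**2)
h(Y, V) = 64 (h(Y, V) = 4*(-4)**2 = 4*16 = 64)
n + h(17, 7)*(-394) = -44 + 64*(-394) = -44 - 25216 = -25260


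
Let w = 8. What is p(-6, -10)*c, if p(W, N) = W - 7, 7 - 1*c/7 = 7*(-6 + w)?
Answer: 637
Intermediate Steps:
c = -49 (c = 49 - 49*(-6 + 8) = 49 - 49*2 = 49 - 7*14 = 49 - 98 = -49)
p(W, N) = -7 + W
p(-6, -10)*c = (-7 - 6)*(-49) = -13*(-49) = 637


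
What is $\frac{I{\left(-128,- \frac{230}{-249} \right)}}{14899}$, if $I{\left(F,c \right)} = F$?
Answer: $- \frac{128}{14899} \approx -0.0085912$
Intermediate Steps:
$\frac{I{\left(-128,- \frac{230}{-249} \right)}}{14899} = - \frac{128}{14899}$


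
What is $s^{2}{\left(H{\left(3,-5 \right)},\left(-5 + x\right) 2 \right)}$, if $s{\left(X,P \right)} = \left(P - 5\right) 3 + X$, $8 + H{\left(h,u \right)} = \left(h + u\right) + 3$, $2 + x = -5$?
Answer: $8836$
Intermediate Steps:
$x = -7$ ($x = -2 - 5 = -7$)
$H{\left(h,u \right)} = -5 + h + u$ ($H{\left(h,u \right)} = -8 + \left(\left(h + u\right) + 3\right) = -8 + \left(3 + h + u\right) = -5 + h + u$)
$s{\left(X,P \right)} = -15 + X + 3 P$ ($s{\left(X,P \right)} = \left(P - 5\right) 3 + X = \left(-5 + P\right) 3 + X = \left(-15 + 3 P\right) + X = -15 + X + 3 P$)
$s^{2}{\left(H{\left(3,-5 \right)},\left(-5 + x\right) 2 \right)} = \left(-15 - 7 + 3 \left(-5 - 7\right) 2\right)^{2} = \left(-15 - 7 + 3 \left(\left(-12\right) 2\right)\right)^{2} = \left(-15 - 7 + 3 \left(-24\right)\right)^{2} = \left(-15 - 7 - 72\right)^{2} = \left(-94\right)^{2} = 8836$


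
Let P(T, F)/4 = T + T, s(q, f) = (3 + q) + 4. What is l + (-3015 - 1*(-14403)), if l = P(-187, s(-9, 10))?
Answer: 9892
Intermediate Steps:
s(q, f) = 7 + q
P(T, F) = 8*T (P(T, F) = 4*(T + T) = 4*(2*T) = 8*T)
l = -1496 (l = 8*(-187) = -1496)
l + (-3015 - 1*(-14403)) = -1496 + (-3015 - 1*(-14403)) = -1496 + (-3015 + 14403) = -1496 + 11388 = 9892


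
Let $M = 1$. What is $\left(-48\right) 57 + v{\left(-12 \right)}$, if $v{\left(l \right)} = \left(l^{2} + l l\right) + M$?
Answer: $-2447$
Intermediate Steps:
$v{\left(l \right)} = 1 + 2 l^{2}$ ($v{\left(l \right)} = \left(l^{2} + l l\right) + 1 = \left(l^{2} + l^{2}\right) + 1 = 2 l^{2} + 1 = 1 + 2 l^{2}$)
$\left(-48\right) 57 + v{\left(-12 \right)} = \left(-48\right) 57 + \left(1 + 2 \left(-12\right)^{2}\right) = -2736 + \left(1 + 2 \cdot 144\right) = -2736 + \left(1 + 288\right) = -2736 + 289 = -2447$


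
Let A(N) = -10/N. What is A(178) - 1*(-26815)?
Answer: 2386530/89 ≈ 26815.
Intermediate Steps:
A(178) - 1*(-26815) = -10/178 - 1*(-26815) = -10*1/178 + 26815 = -5/89 + 26815 = 2386530/89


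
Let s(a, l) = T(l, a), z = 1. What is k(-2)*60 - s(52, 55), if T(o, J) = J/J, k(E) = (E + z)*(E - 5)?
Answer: 419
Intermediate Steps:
k(E) = (1 + E)*(-5 + E) (k(E) = (E + 1)*(E - 5) = (1 + E)*(-5 + E))
T(o, J) = 1
s(a, l) = 1
k(-2)*60 - s(52, 55) = (-5 + (-2)² - 4*(-2))*60 - 1*1 = (-5 + 4 + 8)*60 - 1 = 7*60 - 1 = 420 - 1 = 419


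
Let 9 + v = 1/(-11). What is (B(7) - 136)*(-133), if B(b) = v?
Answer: 212268/11 ≈ 19297.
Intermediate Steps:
v = -100/11 (v = -9 + 1/(-11) = -9 - 1/11 = -100/11 ≈ -9.0909)
B(b) = -100/11
(B(7) - 136)*(-133) = (-100/11 - 136)*(-133) = -1596/11*(-133) = 212268/11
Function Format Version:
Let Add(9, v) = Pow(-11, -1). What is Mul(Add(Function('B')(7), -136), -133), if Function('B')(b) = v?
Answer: Rational(212268, 11) ≈ 19297.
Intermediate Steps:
v = Rational(-100, 11) (v = Add(-9, Pow(-11, -1)) = Add(-9, Rational(-1, 11)) = Rational(-100, 11) ≈ -9.0909)
Function('B')(b) = Rational(-100, 11)
Mul(Add(Function('B')(7), -136), -133) = Mul(Add(Rational(-100, 11), -136), -133) = Mul(Rational(-1596, 11), -133) = Rational(212268, 11)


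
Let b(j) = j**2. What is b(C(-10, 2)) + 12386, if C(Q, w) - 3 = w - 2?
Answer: 12395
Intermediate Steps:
C(Q, w) = 1 + w (C(Q, w) = 3 + (w - 2) = 3 + (-2 + w) = 1 + w)
b(C(-10, 2)) + 12386 = (1 + 2)**2 + 12386 = 3**2 + 12386 = 9 + 12386 = 12395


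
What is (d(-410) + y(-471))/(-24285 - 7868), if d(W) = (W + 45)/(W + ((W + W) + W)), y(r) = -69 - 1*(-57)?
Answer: 3863/10546184 ≈ 0.00036629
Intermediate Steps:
y(r) = -12 (y(r) = -69 + 57 = -12)
d(W) = (45 + W)/(4*W) (d(W) = (45 + W)/(W + (2*W + W)) = (45 + W)/(W + 3*W) = (45 + W)/((4*W)) = (45 + W)*(1/(4*W)) = (45 + W)/(4*W))
(d(-410) + y(-471))/(-24285 - 7868) = ((¼)*(45 - 410)/(-410) - 12)/(-24285 - 7868) = ((¼)*(-1/410)*(-365) - 12)/(-32153) = (73/328 - 12)*(-1/32153) = -3863/328*(-1/32153) = 3863/10546184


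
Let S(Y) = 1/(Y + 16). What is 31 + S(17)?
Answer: 1024/33 ≈ 31.030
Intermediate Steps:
S(Y) = 1/(16 + Y)
31 + S(17) = 31 + 1/(16 + 17) = 31 + 1/33 = 1024/33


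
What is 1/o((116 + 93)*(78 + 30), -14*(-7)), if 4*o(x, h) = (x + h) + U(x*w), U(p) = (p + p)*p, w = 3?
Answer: 2/4585467991 ≈ 4.3616e-10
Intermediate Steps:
U(p) = 2*p**2 (U(p) = (2*p)*p = 2*p**2)
o(x, h) = h/4 + x/4 + 9*x**2/2 (o(x, h) = ((x + h) + 2*(x*3)**2)/4 = ((h + x) + 2*(3*x)**2)/4 = ((h + x) + 2*(9*x**2))/4 = ((h + x) + 18*x**2)/4 = (h + x + 18*x**2)/4 = h/4 + x/4 + 9*x**2/2)
1/o((116 + 93)*(78 + 30), -14*(-7)) = 1/((-14*(-7))/4 + ((116 + 93)*(78 + 30))/4 + 9*((116 + 93)*(78 + 30))**2/2) = 1/((1/4)*98 + (209*108)/4 + 9*(209*108)**2/2) = 1/(49/2 + (1/4)*22572 + (9/2)*22572**2) = 1/(49/2 + 5643 + (9/2)*509495184) = 1/(49/2 + 5643 + 2292728328) = 1/(4585467991/2) = 2/4585467991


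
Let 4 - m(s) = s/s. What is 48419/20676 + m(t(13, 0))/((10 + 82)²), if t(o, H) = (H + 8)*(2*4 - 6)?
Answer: 102470111/43750416 ≈ 2.3422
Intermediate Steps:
t(o, H) = 16 + 2*H (t(o, H) = (8 + H)*(8 - 6) = (8 + H)*2 = 16 + 2*H)
m(s) = 3 (m(s) = 4 - s/s = 4 - 1*1 = 4 - 1 = 3)
48419/20676 + m(t(13, 0))/((10 + 82)²) = 48419/20676 + 3/((10 + 82)²) = 48419*(1/20676) + 3/(92²) = 48419/20676 + 3/8464 = 102470111/43750416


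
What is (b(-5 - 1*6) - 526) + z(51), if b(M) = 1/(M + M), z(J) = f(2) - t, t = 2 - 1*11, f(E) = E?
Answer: -11331/22 ≈ -515.04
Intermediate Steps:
t = -9 (t = 2 - 11 = -9)
z(J) = 11 (z(J) = 2 - 1*(-9) = 2 + 9 = 11)
b(M) = 1/(2*M)
(b(-5 - 1*6) - 526) + z(51) = (1/(2*(-5 - 1*6)) - 526) + 11 = (1/(2*(-5 - 6)) - 526) + 11 = ((½)/(-11) - 526) + 11 = ((½)*(-1/11) - 526) + 11 = (-1/22 - 526) + 11 = -11573/22 + 11 = -11331/22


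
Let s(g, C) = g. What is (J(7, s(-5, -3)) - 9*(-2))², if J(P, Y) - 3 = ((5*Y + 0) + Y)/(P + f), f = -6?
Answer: 81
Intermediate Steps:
J(P, Y) = 3 + 6*Y/(-6 + P) (J(P, Y) = 3 + ((5*Y + 0) + Y)/(P - 6) = 3 + (5*Y + Y)/(-6 + P) = 3 + (6*Y)/(-6 + P) = 3 + 6*Y/(-6 + P))
(J(7, s(-5, -3)) - 9*(-2))² = (3*(-6 + 7 + 2*(-5))/(-6 + 7) - 9*(-2))² = (3*(-6 + 7 - 10)/1 + 18)² = (3*1*(-9) + 18)² = (-27 + 18)² = (-9)² = 81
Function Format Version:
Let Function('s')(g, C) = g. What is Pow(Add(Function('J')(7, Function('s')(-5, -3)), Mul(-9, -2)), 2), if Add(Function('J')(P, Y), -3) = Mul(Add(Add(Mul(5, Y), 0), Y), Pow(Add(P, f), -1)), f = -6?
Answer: 81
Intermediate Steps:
Function('J')(P, Y) = Add(3, Mul(6, Y, Pow(Add(-6, P), -1))) (Function('J')(P, Y) = Add(3, Mul(Add(Add(Mul(5, Y), 0), Y), Pow(Add(P, -6), -1))) = Add(3, Mul(Add(Mul(5, Y), Y), Pow(Add(-6, P), -1))) = Add(3, Mul(Mul(6, Y), Pow(Add(-6, P), -1))) = Add(3, Mul(6, Y, Pow(Add(-6, P), -1))))
Pow(Add(Function('J')(7, Function('s')(-5, -3)), Mul(-9, -2)), 2) = Pow(Add(Mul(3, Pow(Add(-6, 7), -1), Add(-6, 7, Mul(2, -5))), Mul(-9, -2)), 2) = Pow(Add(Mul(3, Pow(1, -1), Add(-6, 7, -10)), 18), 2) = Pow(Add(Mul(3, 1, -9), 18), 2) = Pow(Add(-27, 18), 2) = Pow(-9, 2) = 81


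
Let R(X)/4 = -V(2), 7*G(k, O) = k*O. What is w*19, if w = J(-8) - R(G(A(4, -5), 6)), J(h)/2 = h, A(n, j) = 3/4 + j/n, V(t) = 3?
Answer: -76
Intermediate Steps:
A(n, j) = ¾ + j/n (A(n, j) = 3*(¼) + j/n = ¾ + j/n)
J(h) = 2*h
G(k, O) = O*k/7 (G(k, O) = (k*O)/7 = (O*k)/7 = O*k/7)
R(X) = -12 (R(X) = 4*(-1*3) = 4*(-3) = -12)
w = -4 (w = 2*(-8) - 1*(-12) = -16 + 12 = -4)
w*19 = -4*19 = -76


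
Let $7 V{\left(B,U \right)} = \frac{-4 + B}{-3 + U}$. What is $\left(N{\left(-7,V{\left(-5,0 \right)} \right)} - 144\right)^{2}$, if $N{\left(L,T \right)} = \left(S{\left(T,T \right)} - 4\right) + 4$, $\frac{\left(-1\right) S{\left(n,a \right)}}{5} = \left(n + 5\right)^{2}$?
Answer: $\frac{203804176}{2401} \approx 84883.0$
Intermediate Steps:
$S{\left(n,a \right)} = - 5 \left(5 + n\right)^{2}$ ($S{\left(n,a \right)} = - 5 \left(n + 5\right)^{2} = - 5 \left(5 + n\right)^{2}$)
$V{\left(B,U \right)} = \frac{-4 + B}{7 \left(-3 + U\right)}$ ($V{\left(B,U \right)} = \frac{\left(-4 + B\right) \frac{1}{-3 + U}}{7} = \frac{\frac{1}{-3 + U} \left(-4 + B\right)}{7} = \frac{-4 + B}{7 \left(-3 + U\right)}$)
$N{\left(L,T \right)} = - 5 \left(5 + T\right)^{2}$ ($N{\left(L,T \right)} = \left(- 5 \left(5 + T\right)^{2} - 4\right) + 4 = \left(-4 - 5 \left(5 + T\right)^{2}\right) + 4 = - 5 \left(5 + T\right)^{2}$)
$\left(N{\left(-7,V{\left(-5,0 \right)} \right)} - 144\right)^{2} = \left(- 5 \left(5 + \frac{-4 - 5}{7 \left(-3 + 0\right)}\right)^{2} - 144\right)^{2} = \left(- 5 \left(5 + \frac{1}{7} \frac{1}{-3} \left(-9\right)\right)^{2} - 144\right)^{2} = \left(- 5 \left(5 + \frac{1}{7} \left(- \frac{1}{3}\right) \left(-9\right)\right)^{2} - 144\right)^{2} = \left(- 5 \left(5 + \frac{3}{7}\right)^{2} - 144\right)^{2} = \left(- 5 \left(\frac{38}{7}\right)^{2} - 144\right)^{2} = \left(\left(-5\right) \frac{1444}{49} - 144\right)^{2} = \left(- \frac{7220}{49} - 144\right)^{2} = \left(- \frac{14276}{49}\right)^{2} = \frac{203804176}{2401}$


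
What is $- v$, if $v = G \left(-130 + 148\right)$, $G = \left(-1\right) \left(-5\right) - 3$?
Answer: $-36$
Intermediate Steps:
$G = 2$ ($G = 5 - 3 = 2$)
$v = 36$ ($v = 2 \left(-130 + 148\right) = 2 \cdot 18 = 36$)
$- v = \left(-1\right) 36 = -36$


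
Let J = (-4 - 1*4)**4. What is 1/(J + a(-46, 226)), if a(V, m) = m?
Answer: 1/4322 ≈ 0.00023137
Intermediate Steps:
J = 4096 (J = (-4 - 4)**4 = (-8)**4 = 4096)
1/(J + a(-46, 226)) = 1/(4096 + 226) = 1/4322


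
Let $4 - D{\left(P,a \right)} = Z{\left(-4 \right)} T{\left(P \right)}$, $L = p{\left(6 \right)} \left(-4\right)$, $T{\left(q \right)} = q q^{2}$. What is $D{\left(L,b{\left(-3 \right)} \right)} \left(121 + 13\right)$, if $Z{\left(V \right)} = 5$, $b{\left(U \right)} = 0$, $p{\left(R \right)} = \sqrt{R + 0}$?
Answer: $536 + 257280 \sqrt{6} \approx 6.3074 \cdot 10^{5}$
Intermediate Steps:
$T{\left(q \right)} = q^{3}$
$p{\left(R \right)} = \sqrt{R}$
$L = - 4 \sqrt{6}$ ($L = \sqrt{6} \left(-4\right) = - 4 \sqrt{6} \approx -9.798$)
$D{\left(P,a \right)} = 4 - 5 P^{3}$
$D{\left(L,b{\left(-3 \right)} \right)} \left(121 + 13\right) = \left(4 - 5 \left(- 4 \sqrt{6}\right)^{3}\right) \left(121 + 13\right) = \left(4 - 5 \left(- 384 \sqrt{6}\right)\right) 134 = \left(4 + 1920 \sqrt{6}\right) 134 = 536 + 257280 \sqrt{6}$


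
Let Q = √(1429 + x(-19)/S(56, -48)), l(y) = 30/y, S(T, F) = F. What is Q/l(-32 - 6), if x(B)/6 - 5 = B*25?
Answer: -19*√5951/30 ≈ -48.857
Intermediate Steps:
x(B) = 30 + 150*B (x(B) = 30 + 6*(B*25) = 30 + 6*(25*B) = 30 + 150*B)
Q = √5951/2 (Q = √(1429 + (30 + 150*(-19))/(-48)) = √(1429 + (30 - 2850)*(-1/48)) = √(1429 - 2820*(-1/48)) = √(1429 + 235/4) = √(5951/4) = √5951/2 ≈ 38.571)
Q/l(-32 - 6) = (√5951/2)/((30/(-32 - 6))) = (√5951/2)/((30/(-38))) = (√5951/2)/((30*(-1/38))) = (√5951/2)/(-15/19) = (√5951/2)*(-19/15) = -19*√5951/30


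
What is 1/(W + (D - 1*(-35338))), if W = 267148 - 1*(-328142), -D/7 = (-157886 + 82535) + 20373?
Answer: 1/1015474 ≈ 9.8476e-7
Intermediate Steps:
D = 384846 (D = -7*((-157886 + 82535) + 20373) = -7*(-75351 + 20373) = -7*(-54978) = 384846)
W = 595290 (W = 267148 + 328142 = 595290)
1/(W + (D - 1*(-35338))) = 1/(595290 + (384846 - 1*(-35338))) = 1/(595290 + (384846 + 35338)) = 1/(595290 + 420184) = 1/1015474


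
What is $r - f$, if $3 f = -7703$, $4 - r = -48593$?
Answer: $\frac{153494}{3} \approx 51165.0$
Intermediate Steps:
$r = 48597$ ($r = 4 - -48593 = 4 + 48593 = 48597$)
$f = - \frac{7703}{3}$ ($f = \frac{1}{3} \left(-7703\right) = - \frac{7703}{3} \approx -2567.7$)
$r - f = 48597 - - \frac{7703}{3} = 48597 + \frac{7703}{3} = \frac{153494}{3}$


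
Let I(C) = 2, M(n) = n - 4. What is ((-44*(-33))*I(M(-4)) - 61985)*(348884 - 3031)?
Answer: -20433341093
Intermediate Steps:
M(n) = -4 + n
((-44*(-33))*I(M(-4)) - 61985)*(348884 - 3031) = (-44*(-33)*2 - 61985)*(348884 - 3031) = (1452*2 - 61985)*345853 = (2904 - 61985)*345853 = -59081*345853 = -20433341093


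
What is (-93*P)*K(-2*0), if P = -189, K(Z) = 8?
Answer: 140616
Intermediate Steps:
(-93*P)*K(-2*0) = -93*(-189)*8 = 17577*8 = 140616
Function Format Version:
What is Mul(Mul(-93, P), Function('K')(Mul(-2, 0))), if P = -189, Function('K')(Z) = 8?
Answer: 140616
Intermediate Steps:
Mul(Mul(-93, P), Function('K')(Mul(-2, 0))) = Mul(Mul(-93, -189), 8) = Mul(17577, 8) = 140616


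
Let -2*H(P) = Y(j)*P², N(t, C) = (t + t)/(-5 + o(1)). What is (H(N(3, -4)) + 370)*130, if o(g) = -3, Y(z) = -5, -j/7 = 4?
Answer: 772525/16 ≈ 48283.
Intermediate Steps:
j = -28 (j = -7*4 = -28)
N(t, C) = -t/4 (N(t, C) = (t + t)/(-5 - 3) = (2*t)/(-8) = (2*t)*(-⅛) = -t/4)
H(P) = 5*P²/2 (H(P) = -(-5)*P²/2 = 5*P²/2)
(H(N(3, -4)) + 370)*130 = (5*(-¼*3)²/2 + 370)*130 = (5*(-¾)²/2 + 370)*130 = ((5/2)*(9/16) + 370)*130 = (45/32 + 370)*130 = (11885/32)*130 = 772525/16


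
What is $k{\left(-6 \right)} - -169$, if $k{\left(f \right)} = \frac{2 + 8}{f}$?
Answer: $\frac{502}{3} \approx 167.33$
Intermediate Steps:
$k{\left(f \right)} = \frac{10}{f}$
$k{\left(-6 \right)} - -169 = \frac{10}{-6} - -169 = 10 \left(- \frac{1}{6}\right) + 169 = - \frac{5}{3} + 169 = \frac{502}{3}$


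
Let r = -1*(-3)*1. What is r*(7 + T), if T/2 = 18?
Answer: 129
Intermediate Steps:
T = 36 (T = 2*18 = 36)
r = 3 (r = 3*1 = 3)
r*(7 + T) = 3*(7 + 36) = 3*43 = 129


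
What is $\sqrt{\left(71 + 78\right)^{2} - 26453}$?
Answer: $2 i \sqrt{1063} \approx 65.207 i$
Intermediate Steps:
$\sqrt{\left(71 + 78\right)^{2} - 26453} = \sqrt{149^{2} - 26453} = \sqrt{22201 - 26453} = \sqrt{-4252} = 2 i \sqrt{1063}$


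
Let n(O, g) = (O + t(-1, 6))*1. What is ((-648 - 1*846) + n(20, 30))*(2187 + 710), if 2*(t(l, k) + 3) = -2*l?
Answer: -4275972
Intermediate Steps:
t(l, k) = -3 - l (t(l, k) = -3 + (-2*l)/2 = -3 - l)
n(O, g) = -2 + O (n(O, g) = (O + (-3 - 1*(-1)))*1 = (O + (-3 + 1))*1 = (O - 2)*1 = (-2 + O)*1 = -2 + O)
((-648 - 1*846) + n(20, 30))*(2187 + 710) = ((-648 - 1*846) + (-2 + 20))*(2187 + 710) = ((-648 - 846) + 18)*2897 = (-1494 + 18)*2897 = -1476*2897 = -4275972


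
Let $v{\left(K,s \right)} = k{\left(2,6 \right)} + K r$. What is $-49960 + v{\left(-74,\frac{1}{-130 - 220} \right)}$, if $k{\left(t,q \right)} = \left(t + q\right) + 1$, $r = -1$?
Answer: $-49877$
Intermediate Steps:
$k{\left(t,q \right)} = 1 + q + t$ ($k{\left(t,q \right)} = \left(q + t\right) + 1 = 1 + q + t$)
$v{\left(K,s \right)} = 9 - K$ ($v{\left(K,s \right)} = \left(1 + 6 + 2\right) + K \left(-1\right) = 9 - K$)
$-49960 + v{\left(-74,\frac{1}{-130 - 220} \right)} = -49960 + \left(9 - -74\right) = -49960 + \left(9 + 74\right) = -49960 + 83 = -49877$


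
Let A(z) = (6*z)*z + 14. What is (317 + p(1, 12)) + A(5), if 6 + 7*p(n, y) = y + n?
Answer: 482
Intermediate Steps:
A(z) = 14 + 6*z² (A(z) = 6*z² + 14 = 14 + 6*z²)
p(n, y) = -6/7 + n/7 + y/7 (p(n, y) = -6/7 + (y + n)/7 = -6/7 + (n + y)/7 = -6/7 + (n/7 + y/7) = -6/7 + n/7 + y/7)
(317 + p(1, 12)) + A(5) = (317 + (-6/7 + (⅐)*1 + (⅐)*12)) + (14 + 6*5²) = (317 + (-6/7 + ⅐ + 12/7)) + (14 + 6*25) = (317 + 1) + (14 + 150) = 318 + 164 = 482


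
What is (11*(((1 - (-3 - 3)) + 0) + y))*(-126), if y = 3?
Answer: -13860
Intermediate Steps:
(11*(((1 - (-3 - 3)) + 0) + y))*(-126) = (11*(((1 - (-3 - 3)) + 0) + 3))*(-126) = (11*(((1 - 1*(-6)) + 0) + 3))*(-126) = (11*(((1 + 6) + 0) + 3))*(-126) = (11*((7 + 0) + 3))*(-126) = (11*(7 + 3))*(-126) = (11*10)*(-126) = 110*(-126) = -13860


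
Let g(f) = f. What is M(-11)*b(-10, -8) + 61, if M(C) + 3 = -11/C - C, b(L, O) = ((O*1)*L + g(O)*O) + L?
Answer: 1267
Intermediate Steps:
b(L, O) = L + O² + L*O (b(L, O) = ((O*1)*L + O*O) + L = (O*L + O²) + L = (L*O + O²) + L = (O² + L*O) + L = L + O² + L*O)
M(C) = -3 - C - 11/C (M(C) = -3 + (-11/C - C) = -3 + (-C - 11/C) = -3 - C - 11/C)
M(-11)*b(-10, -8) + 61 = (-3 - 1*(-11) - 11/(-11))*(-10 + (-8)² - 10*(-8)) + 61 = (-3 + 11 - 11*(-1/11))*(-10 + 64 + 80) + 61 = (-3 + 11 + 1)*134 + 61 = 9*134 + 61 = 1206 + 61 = 1267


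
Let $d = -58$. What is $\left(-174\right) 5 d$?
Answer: $50460$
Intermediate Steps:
$\left(-174\right) 5 d = \left(-174\right) 5 \left(-58\right) = \left(-870\right) \left(-58\right) = 50460$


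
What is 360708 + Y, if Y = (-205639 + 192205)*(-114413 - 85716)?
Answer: 2688893694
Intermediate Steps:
Y = 2688532986 (Y = -13434*(-200129) = 2688532986)
360708 + Y = 360708 + 2688532986 = 2688893694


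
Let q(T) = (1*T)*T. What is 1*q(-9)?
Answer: 81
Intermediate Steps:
q(T) = T² (q(T) = T*T = T²)
1*q(-9) = 1*(-9)² = 1*81 = 81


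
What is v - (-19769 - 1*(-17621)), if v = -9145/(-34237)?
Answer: 73550221/34237 ≈ 2148.3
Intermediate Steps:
v = 9145/34237 (v = -9145*(-1/34237) = 9145/34237 ≈ 0.26711)
v - (-19769 - 1*(-17621)) = 9145/34237 - (-19769 - 1*(-17621)) = 9145/34237 - (-19769 + 17621) = 9145/34237 - 1*(-2148) = 9145/34237 + 2148 = 73550221/34237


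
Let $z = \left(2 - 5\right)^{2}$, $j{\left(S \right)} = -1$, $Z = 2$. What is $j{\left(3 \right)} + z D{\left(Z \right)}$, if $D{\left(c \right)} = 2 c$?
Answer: $35$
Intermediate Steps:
$z = 9$ ($z = \left(-3\right)^{2} = 9$)
$j{\left(3 \right)} + z D{\left(Z \right)} = -1 + 9 \cdot 2 \cdot 2 = -1 + 9 \cdot 4 = -1 + 36 = 35$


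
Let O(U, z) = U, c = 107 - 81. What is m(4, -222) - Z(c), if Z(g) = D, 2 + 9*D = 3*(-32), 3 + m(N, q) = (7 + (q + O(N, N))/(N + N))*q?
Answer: 81061/18 ≈ 4503.4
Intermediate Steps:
c = 26
m(N, q) = -3 + q*(7 + (N + q)/(2*N)) (m(N, q) = -3 + (7 + (q + N)/(N + N))*q = -3 + (7 + (N + q)/((2*N)))*q = -3 + (7 + (N + q)*(1/(2*N)))*q = -3 + (7 + (N + q)/(2*N))*q = -3 + q*(7 + (N + q)/(2*N)))
D = -98/9 (D = -2/9 + (3*(-32))/9 = -2/9 + (⅑)*(-96) = -2/9 - 32/3 = -98/9 ≈ -10.889)
Z(g) = -98/9
m(4, -222) - Z(c) = (-3 + (15/2)*(-222) + (½)*(-222)²/4) - 1*(-98/9) = (-3 - 1665 + (½)*(¼)*49284) + 98/9 = (-3 - 1665 + 12321/2) + 98/9 = 8985/2 + 98/9 = 81061/18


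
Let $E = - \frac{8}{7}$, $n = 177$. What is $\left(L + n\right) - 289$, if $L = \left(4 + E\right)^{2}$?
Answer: $- \frac{5088}{49} \approx -103.84$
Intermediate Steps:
$E = - \frac{8}{7}$ ($E = \left(-8\right) \frac{1}{7} = - \frac{8}{7} \approx -1.1429$)
$L = \frac{400}{49}$ ($L = \left(4 - \frac{8}{7}\right)^{2} = \left(\frac{20}{7}\right)^{2} = \frac{400}{49} \approx 8.1633$)
$\left(L + n\right) - 289 = \left(\frac{400}{49} + 177\right) - 289 = \frac{9073}{49} - 289 = - \frac{5088}{49}$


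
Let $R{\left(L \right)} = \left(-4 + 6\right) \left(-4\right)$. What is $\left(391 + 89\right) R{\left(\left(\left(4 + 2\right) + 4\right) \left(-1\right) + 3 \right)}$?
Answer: $-3840$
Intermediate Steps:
$R{\left(L \right)} = -8$ ($R{\left(L \right)} = 2 \left(-4\right) = -8$)
$\left(391 + 89\right) R{\left(\left(\left(4 + 2\right) + 4\right) \left(-1\right) + 3 \right)} = \left(391 + 89\right) \left(-8\right) = 480 \left(-8\right) = -3840$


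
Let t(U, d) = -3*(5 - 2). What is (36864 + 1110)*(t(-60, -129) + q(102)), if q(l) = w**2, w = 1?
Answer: -303792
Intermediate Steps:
q(l) = 1 (q(l) = 1**2 = 1)
t(U, d) = -9 (t(U, d) = -3*3 = -9)
(36864 + 1110)*(t(-60, -129) + q(102)) = (36864 + 1110)*(-9 + 1) = 37974*(-8) = -303792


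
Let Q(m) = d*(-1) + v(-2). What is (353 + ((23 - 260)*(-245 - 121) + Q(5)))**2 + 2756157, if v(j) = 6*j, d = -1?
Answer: 7586379213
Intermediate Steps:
Q(m) = -11 (Q(m) = -1*(-1) + 6*(-2) = 1 - 12 = -11)
(353 + ((23 - 260)*(-245 - 121) + Q(5)))**2 + 2756157 = (353 + ((23 - 260)*(-245 - 121) - 11))**2 + 2756157 = (353 + (-237*(-366) - 11))**2 + 2756157 = (353 + (86742 - 11))**2 + 2756157 = (353 + 86731)**2 + 2756157 = 87084**2 + 2756157 = 7583623056 + 2756157 = 7586379213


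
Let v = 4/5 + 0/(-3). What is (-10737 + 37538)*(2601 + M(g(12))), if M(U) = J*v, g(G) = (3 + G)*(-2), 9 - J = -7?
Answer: 350262269/5 ≈ 7.0052e+7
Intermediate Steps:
v = 4/5 (v = 4*(1/5) + 0*(-1/3) = 4/5 + 0 = 4/5 ≈ 0.80000)
J = 16 (J = 9 - 1*(-7) = 9 + 7 = 16)
g(G) = -6 - 2*G
M(U) = 64/5 (M(U) = 16*(4/5) = 64/5)
(-10737 + 37538)*(2601 + M(g(12))) = (-10737 + 37538)*(2601 + 64/5) = 26801*(13069/5) = 350262269/5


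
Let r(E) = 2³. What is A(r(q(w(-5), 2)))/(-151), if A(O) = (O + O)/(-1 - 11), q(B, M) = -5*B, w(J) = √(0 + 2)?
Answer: 4/453 ≈ 0.0088300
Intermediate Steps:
w(J) = √2
r(E) = 8
A(O) = -O/6 (A(O) = (2*O)/(-12) = (2*O)*(-1/12) = -O/6)
A(r(q(w(-5), 2)))/(-151) = -⅙*8/(-151) = -4/3*(-1/151) = 4/453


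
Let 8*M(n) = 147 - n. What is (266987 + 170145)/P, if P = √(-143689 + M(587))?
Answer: -109283*I*√2246/4492 ≈ -1153.0*I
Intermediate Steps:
M(n) = 147/8 - n/8 (M(n) = (147 - n)/8 = 147/8 - n/8)
P = 8*I*√2246 (P = √(-143689 + (147/8 - ⅛*587)) = √(-143689 + (147/8 - 587/8)) = √(-143689 - 55) = √(-143744) = 8*I*√2246 ≈ 379.14*I)
(266987 + 170145)/P = (266987 + 170145)/((8*I*√2246)) = 437132*(-I*√2246/17968) = -109283*I*√2246/4492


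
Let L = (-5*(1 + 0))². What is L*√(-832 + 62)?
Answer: 25*I*√770 ≈ 693.72*I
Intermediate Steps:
L = 25 (L = (-5*1)² = (-5)² = 25)
L*√(-832 + 62) = 25*√(-832 + 62) = 25*√(-770) = 25*(I*√770) = 25*I*√770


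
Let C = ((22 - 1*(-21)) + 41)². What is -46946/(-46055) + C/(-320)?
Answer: -3874267/184220 ≈ -21.031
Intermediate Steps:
C = 7056 (C = ((22 + 21) + 41)² = (43 + 41)² = 84² = 7056)
-46946/(-46055) + C/(-320) = -46946/(-46055) + 7056/(-320) = -46946*(-1/46055) + 7056*(-1/320) = 46946/46055 - 441/20 = -3874267/184220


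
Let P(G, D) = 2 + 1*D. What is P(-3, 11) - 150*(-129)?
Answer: 19363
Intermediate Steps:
P(G, D) = 2 + D
P(-3, 11) - 150*(-129) = (2 + 11) - 150*(-129) = 13 + 19350 = 19363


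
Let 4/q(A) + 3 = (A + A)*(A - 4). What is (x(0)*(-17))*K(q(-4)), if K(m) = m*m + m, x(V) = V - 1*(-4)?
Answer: -17680/3721 ≈ -4.7514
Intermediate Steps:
x(V) = 4 + V (x(V) = V + 4 = 4 + V)
q(A) = 4/(-3 + 2*A*(-4 + A)) (q(A) = 4/(-3 + (A + A)*(A - 4)) = 4/(-3 + (2*A)*(-4 + A)) = 4/(-3 + 2*A*(-4 + A)))
K(m) = m + m**2 (K(m) = m**2 + m = m + m**2)
(x(0)*(-17))*K(q(-4)) = ((4 + 0)*(-17))*((4/(-3 - 8*(-4) + 2*(-4)**2))*(1 + 4/(-3 - 8*(-4) + 2*(-4)**2))) = (4*(-17))*((4/(-3 + 32 + 2*16))*(1 + 4/(-3 + 32 + 2*16))) = -68*4/(-3 + 32 + 32)*(1 + 4/(-3 + 32 + 32)) = -68*4/61*(1 + 4/61) = -68*4*(1/61)*(1 + 4*(1/61)) = -272*(1 + 4/61)/61 = -272*65/(61*61) = -68*260/3721 = -17680/3721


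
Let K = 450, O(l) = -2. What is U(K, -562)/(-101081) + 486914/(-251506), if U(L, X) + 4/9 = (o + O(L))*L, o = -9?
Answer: -215877093991/114401150937 ≈ -1.8870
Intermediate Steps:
U(L, X) = -4/9 - 11*L (U(L, X) = -4/9 + (-9 - 2)*L = -4/9 - 11*L)
U(K, -562)/(-101081) + 486914/(-251506) = (-4/9 - 11*450)/(-101081) + 486914/(-251506) = (-4/9 - 4950)*(-1/101081) + 486914*(-1/251506) = -44554/9*(-1/101081) - 243457/125753 = 44554/909729 - 243457/125753 = -215877093991/114401150937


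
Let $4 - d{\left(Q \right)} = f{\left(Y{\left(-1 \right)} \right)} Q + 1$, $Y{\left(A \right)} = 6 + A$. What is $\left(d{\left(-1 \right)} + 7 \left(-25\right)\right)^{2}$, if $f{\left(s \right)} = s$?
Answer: $27889$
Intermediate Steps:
$d{\left(Q \right)} = 3 - 5 Q$ ($d{\left(Q \right)} = 4 - \left(\left(6 - 1\right) Q + 1\right) = 4 - \left(5 Q + 1\right) = 4 - \left(1 + 5 Q\right) = 3 - 5 Q$)
$\left(d{\left(-1 \right)} + 7 \left(-25\right)\right)^{2} = \left(\left(3 - -5\right) + 7 \left(-25\right)\right)^{2} = \left(\left(3 + 5\right) - 175\right)^{2} = \left(8 - 175\right)^{2} = \left(-167\right)^{2} = 27889$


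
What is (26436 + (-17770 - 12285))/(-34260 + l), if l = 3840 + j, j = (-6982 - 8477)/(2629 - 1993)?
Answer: 767228/6454193 ≈ 0.11887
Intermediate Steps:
j = -5153/212 (j = -15459/636 = -15459*1/636 = -5153/212 ≈ -24.307)
l = 808927/212 (l = 3840 - 5153/212 = 808927/212 ≈ 3815.7)
(26436 + (-17770 - 12285))/(-34260 + l) = (26436 + (-17770 - 12285))/(-34260 + 808927/212) = (26436 - 30055)/(-6454193/212) = -3619*(-212/6454193) = 767228/6454193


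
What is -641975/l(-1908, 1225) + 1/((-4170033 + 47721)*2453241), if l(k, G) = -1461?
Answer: 2164103034816310913/4925043084024504 ≈ 439.41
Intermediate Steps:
-641975/l(-1908, 1225) + 1/((-4170033 + 47721)*2453241) = -641975/(-1461) + 1/((-4170033 + 47721)*2453241) = -641975*(-1/1461) + (1/2453241)/(-4122312) = 641975/1461 - 1/4122312*1/2453241 = 641975/1461 - 1/10113024813192 = 2164103034816310913/4925043084024504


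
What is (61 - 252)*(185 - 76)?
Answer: -20819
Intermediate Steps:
(61 - 252)*(185 - 76) = -191*109 = -20819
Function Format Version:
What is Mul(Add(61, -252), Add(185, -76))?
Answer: -20819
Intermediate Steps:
Mul(Add(61, -252), Add(185, -76)) = Mul(-191, 109) = -20819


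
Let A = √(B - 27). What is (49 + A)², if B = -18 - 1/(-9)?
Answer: 21205/9 + 196*I*√101/3 ≈ 2356.1 + 656.59*I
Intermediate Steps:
B = -161/9 (B = -18 - 1*(-⅑) = -18 + ⅑ = -161/9 ≈ -17.889)
A = 2*I*√101/3 (A = √(-161/9 - 27) = √(-404/9) = 2*I*√101/3 ≈ 6.6999*I)
(49 + A)² = (49 + 2*I*√101/3)²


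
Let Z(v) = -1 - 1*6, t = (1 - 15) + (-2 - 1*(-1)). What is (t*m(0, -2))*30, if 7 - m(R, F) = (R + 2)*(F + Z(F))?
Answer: -11250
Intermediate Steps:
t = -15 (t = -14 + (-2 + 1) = -14 - 1 = -15)
Z(v) = -7 (Z(v) = -1 - 6 = -7)
m(R, F) = 7 - (-7 + F)*(2 + R) (m(R, F) = 7 - (R + 2)*(F - 7) = 7 - (2 + R)*(-7 + F) = 7 - (-7 + F)*(2 + R))
(t*m(0, -2))*30 = -15*(21 - 2*(-2) + 7*0 - 1*(-2)*0)*30 = -15*(21 + 4 + 0 + 0)*30 = -15*25*30 = -375*30 = -11250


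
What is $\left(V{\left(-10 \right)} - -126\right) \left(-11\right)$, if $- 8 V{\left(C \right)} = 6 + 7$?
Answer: $- \frac{10945}{8} \approx -1368.1$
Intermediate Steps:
$V{\left(C \right)} = - \frac{13}{8}$ ($V{\left(C \right)} = - \frac{6 + 7}{8} = \left(- \frac{1}{8}\right) 13 = - \frac{13}{8}$)
$\left(V{\left(-10 \right)} - -126\right) \left(-11\right) = \left(- \frac{13}{8} - -126\right) \left(-11\right) = \left(- \frac{13}{8} + 126\right) \left(-11\right) = \frac{995}{8} \left(-11\right) = - \frac{10945}{8}$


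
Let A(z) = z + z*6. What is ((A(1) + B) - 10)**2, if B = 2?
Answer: 1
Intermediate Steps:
A(z) = 7*z (A(z) = z + 6*z = 7*z)
((A(1) + B) - 10)**2 = ((7*1 + 2) - 10)**2 = ((7 + 2) - 10)**2 = (9 - 10)**2 = (-1)**2 = 1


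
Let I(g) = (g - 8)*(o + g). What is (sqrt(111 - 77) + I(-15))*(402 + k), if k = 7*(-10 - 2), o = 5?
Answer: 73140 + 318*sqrt(34) ≈ 74994.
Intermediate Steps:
I(g) = (-8 + g)*(5 + g) (I(g) = (g - 8)*(5 + g) = (-8 + g)*(5 + g))
k = -84 (k = 7*(-12) = -84)
(sqrt(111 - 77) + I(-15))*(402 + k) = (sqrt(111 - 77) + (-40 + (-15)**2 - 3*(-15)))*(402 - 84) = (sqrt(34) + (-40 + 225 + 45))*318 = (sqrt(34) + 230)*318 = (230 + sqrt(34))*318 = 73140 + 318*sqrt(34)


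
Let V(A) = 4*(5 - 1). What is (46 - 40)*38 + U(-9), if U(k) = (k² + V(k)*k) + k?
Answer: 156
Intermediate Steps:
V(A) = 16 (V(A) = 4*4 = 16)
U(k) = k² + 17*k (U(k) = (k² + 16*k) + k = k² + 17*k)
(46 - 40)*38 + U(-9) = (46 - 40)*38 - 9*(17 - 9) = 6*38 - 9*8 = 228 - 72 = 156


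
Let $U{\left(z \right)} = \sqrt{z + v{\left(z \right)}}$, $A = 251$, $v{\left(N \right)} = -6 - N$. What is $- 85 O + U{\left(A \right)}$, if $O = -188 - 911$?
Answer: $93415 + i \sqrt{6} \approx 93415.0 + 2.4495 i$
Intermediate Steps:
$O = -1099$ ($O = -188 - 911 = -1099$)
$U{\left(z \right)} = i \sqrt{6}$ ($U{\left(z \right)} = \sqrt{z - \left(6 + z\right)} = \sqrt{-6} = i \sqrt{6}$)
$- 85 O + U{\left(A \right)} = \left(-85\right) \left(-1099\right) + i \sqrt{6} = 93415 + i \sqrt{6}$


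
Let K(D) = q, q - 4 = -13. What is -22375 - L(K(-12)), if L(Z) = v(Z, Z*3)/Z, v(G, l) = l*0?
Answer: -22375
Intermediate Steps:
v(G, l) = 0
q = -9 (q = 4 - 13 = -9)
K(D) = -9
L(Z) = 0 (L(Z) = 0/Z = 0)
-22375 - L(K(-12)) = -22375 - 1*0 = -22375 + 0 = -22375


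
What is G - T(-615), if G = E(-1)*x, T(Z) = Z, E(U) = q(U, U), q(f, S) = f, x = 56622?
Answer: -56007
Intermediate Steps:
E(U) = U
G = -56622 (G = -1*56622 = -56622)
G - T(-615) = -56622 - 1*(-615) = -56622 + 615 = -56007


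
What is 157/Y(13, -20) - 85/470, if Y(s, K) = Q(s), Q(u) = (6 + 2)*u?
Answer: 6495/4888 ≈ 1.3288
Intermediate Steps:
Q(u) = 8*u
Y(s, K) = 8*s
157/Y(13, -20) - 85/470 = 157/((8*13)) - 85/470 = 157/104 - 85*1/470 = 157*(1/104) - 17/94 = 157/104 - 17/94 = 6495/4888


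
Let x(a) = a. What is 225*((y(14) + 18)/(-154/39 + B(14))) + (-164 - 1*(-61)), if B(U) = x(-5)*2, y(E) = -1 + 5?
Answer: -124541/272 ≈ -457.87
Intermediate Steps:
y(E) = 4
B(U) = -10 (B(U) = -5*2 = -10)
225*((y(14) + 18)/(-154/39 + B(14))) + (-164 - 1*(-61)) = 225*((4 + 18)/(-154/39 - 10)) + (-164 - 1*(-61)) = 225*(22/(-154*1/39 - 10)) + (-164 + 61) = 225*(22/(-154/39 - 10)) - 103 = 225*(22/(-544/39)) - 103 = 225*(22*(-39/544)) - 103 = 225*(-429/272) - 103 = -96525/272 - 103 = -124541/272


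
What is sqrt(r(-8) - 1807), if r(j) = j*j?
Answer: I*sqrt(1743) ≈ 41.749*I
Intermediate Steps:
r(j) = j**2
sqrt(r(-8) - 1807) = sqrt((-8)**2 - 1807) = sqrt(64 - 1807) = sqrt(-1743) = I*sqrt(1743)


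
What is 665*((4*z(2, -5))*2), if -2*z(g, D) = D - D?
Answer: 0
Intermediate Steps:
z(g, D) = 0 (z(g, D) = -(D - D)/2 = -½*0 = 0)
665*((4*z(2, -5))*2) = 665*((4*0)*2) = 665*(0*2) = 665*0 = 0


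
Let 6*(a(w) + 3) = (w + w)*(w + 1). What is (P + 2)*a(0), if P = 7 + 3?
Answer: -36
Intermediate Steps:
P = 10
a(w) = -3 + w*(1 + w)/3 (a(w) = -3 + ((w + w)*(w + 1))/6 = -3 + ((2*w)*(1 + w))/6 = -3 + (2*w*(1 + w))/6 = -3 + w*(1 + w)/3)
(P + 2)*a(0) = (10 + 2)*(-3 + (⅓)*0 + (⅓)*0²) = 12*(-3 + 0 + (⅓)*0) = 12*(-3 + 0 + 0) = 12*(-3) = -36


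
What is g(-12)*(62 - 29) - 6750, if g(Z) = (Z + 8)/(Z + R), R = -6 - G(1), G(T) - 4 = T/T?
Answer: -155118/23 ≈ -6744.3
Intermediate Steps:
G(T) = 5 (G(T) = 4 + T/T = 4 + 1 = 5)
R = -11 (R = -6 - 1*5 = -6 - 5 = -11)
g(Z) = (8 + Z)/(-11 + Z) (g(Z) = (Z + 8)/(Z - 11) = (8 + Z)/(-11 + Z))
g(-12)*(62 - 29) - 6750 = ((8 - 12)/(-11 - 12))*(62 - 29) - 6750 = (-4/(-23))*33 - 6750 = -1/23*(-4)*33 - 6750 = (4/23)*33 - 6750 = 132/23 - 6750 = -155118/23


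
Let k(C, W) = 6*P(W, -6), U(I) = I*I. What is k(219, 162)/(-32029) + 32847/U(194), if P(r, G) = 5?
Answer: 1050927483/1205443444 ≈ 0.87182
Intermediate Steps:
U(I) = I²
k(C, W) = 30 (k(C, W) = 6*5 = 30)
k(219, 162)/(-32029) + 32847/U(194) = 30/(-32029) + 32847/(194²) = 30*(-1/32029) + 32847/37636 = -30/32029 + 32847*(1/37636) = -30/32029 + 32847/37636 = 1050927483/1205443444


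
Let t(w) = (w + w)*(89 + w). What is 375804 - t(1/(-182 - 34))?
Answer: 8766774935/23328 ≈ 3.7581e+5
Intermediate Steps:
t(w) = 2*w*(89 + w) (t(w) = (2*w)*(89 + w) = 2*w*(89 + w))
375804 - t(1/(-182 - 34)) = 375804 - 2*(89 + 1/(-182 - 34))/(-182 - 34) = 375804 - 2*(89 + 1/(-216))/(-216) = 375804 - 2*(-1)*(89 - 1/216)/216 = 375804 - 2*(-1)*19223/(216*216) = 375804 - 1*(-19223/23328) = 375804 + 19223/23328 = 8766774935/23328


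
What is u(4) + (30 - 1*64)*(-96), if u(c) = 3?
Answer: 3267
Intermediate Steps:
u(4) + (30 - 1*64)*(-96) = 3 + (30 - 1*64)*(-96) = 3 + (30 - 64)*(-96) = 3 - 34*(-96) = 3 + 3264 = 3267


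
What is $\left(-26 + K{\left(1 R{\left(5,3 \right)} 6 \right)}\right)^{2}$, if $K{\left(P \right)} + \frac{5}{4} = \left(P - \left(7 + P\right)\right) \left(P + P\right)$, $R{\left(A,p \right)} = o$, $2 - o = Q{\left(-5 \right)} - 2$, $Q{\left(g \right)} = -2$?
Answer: $\frac{4515625}{16} \approx 2.8223 \cdot 10^{5}$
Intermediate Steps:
$o = 6$ ($o = 2 - \left(-2 - 2\right) = 2 - -4 = 2 + 4 = 6$)
$R{\left(A,p \right)} = 6$
$K{\left(P \right)} = - \frac{5}{4} - 14 P$ ($K{\left(P \right)} = - \frac{5}{4} + \left(P - \left(7 + P\right)\right) \left(P + P\right) = - \frac{5}{4} - 7 \cdot 2 P = - \frac{5}{4} - 14 P$)
$\left(-26 + K{\left(1 R{\left(5,3 \right)} 6 \right)}\right)^{2} = \left(-26 - \left(\frac{5}{4} + 14 \cdot 1 \cdot 6 \cdot 6\right)\right)^{2} = \left(-26 - \left(\frac{5}{4} + 14 \cdot 6 \cdot 6\right)\right)^{2} = \left(-26 - \frac{2021}{4}\right)^{2} = \left(- \frac{2125}{4}\right)^{2} = \frac{4515625}{16}$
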